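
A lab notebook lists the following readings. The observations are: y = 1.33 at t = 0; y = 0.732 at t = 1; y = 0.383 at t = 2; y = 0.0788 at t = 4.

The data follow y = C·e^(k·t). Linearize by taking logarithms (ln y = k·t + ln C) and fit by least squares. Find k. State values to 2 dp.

Let Y = ln y. Fitting Y = k·t + ln C by least squares:
XᵀX = [[21.0000, 7.0000]; [7.0000, 4]], rhs = [-12.3948, -3.5274]ᵀ  (here Σt = 7.0000, Σ(t)² = 21.0000, Σln y = -3.5274, Σt·ln y = -12.3948).
Slope k = (n·Σt·ln y − Σt·Σln y)/(n·Σ(t)² − (Σt)²) = (4·-12.3948 − 7.0000·-3.5274)/35.0000 = -0.71108; ln C = (Σln y − k·Σt)/n = 0.36254.

k = -0.71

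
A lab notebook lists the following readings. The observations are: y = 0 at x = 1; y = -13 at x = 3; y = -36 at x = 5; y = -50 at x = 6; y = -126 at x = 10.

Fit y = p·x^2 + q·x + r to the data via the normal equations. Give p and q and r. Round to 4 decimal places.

p = -1.0069, q = -2.9660, r = 4.2672

Compute the Gram sums: Σx^2·x^2 = 12003, Σx^2·x = 1369, Σx^2 = 171, Σx·x = 171, Σx = 25, Σ1 = 5.
Right-hand side: Σx^2·y = -15417, Σx·y = -1779, Σy = -225.
AᵀA·[p, q, r]ᵀ = Aᵀy becomes [[12003, 1369, 171]; [1369, 171, 25]; [171, 25, 5]]·[p, q, r]ᵀ = [-15417, -1779, -225]ᵀ.
Solving the 3×3 system (Gaussian elimination) gives p = -5955/5914, q = -17541/5914, r = 12618/2957.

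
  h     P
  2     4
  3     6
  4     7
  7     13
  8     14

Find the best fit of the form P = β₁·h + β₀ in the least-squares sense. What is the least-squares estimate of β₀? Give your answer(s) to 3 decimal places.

β₀ = 0.597

Setting ∂/∂β₁ … = 0 gives: 142·β₁ + 24·β₀ = 257;  24·β₁ + 5·β₀ = 44.
Δ = 142·5 − 24² = 134.
β₁ = (257·5 − 24·44)/134 = 229/134; β₀ = (142·44 − 24·257)/134 = 40/67.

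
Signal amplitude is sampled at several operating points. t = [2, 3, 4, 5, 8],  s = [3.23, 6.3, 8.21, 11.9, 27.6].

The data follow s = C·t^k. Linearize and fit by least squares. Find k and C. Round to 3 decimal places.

Linearized form: ln s = k·ln t + ln C. From the 5 transformed points,
Σln t = 6.8669, Σ(ln t)² = 10.5236, Σln s = 10.9127, Σln t·ln s = 16.6384.
Equations: 10.5236·k + 6.8669·ln C = 16.6384;  6.8669·k + 5·ln C = 10.9127.
Δ = 10.5236·5 − (6.8669)² = 5.4631; k = (16.6384·5 − 6.8669·10.9127)/5.4631 = 1.51106, ln C = (10.5236·10.9127 − 6.8669·16.6384)/5.4631 = 0.10728, so C = exp(0.10728) = 1.11325.

k = 1.511, C = 1.113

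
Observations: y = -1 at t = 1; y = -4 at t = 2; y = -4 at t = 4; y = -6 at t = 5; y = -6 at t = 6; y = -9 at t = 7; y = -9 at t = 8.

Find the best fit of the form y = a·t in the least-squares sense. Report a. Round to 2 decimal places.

a = -1.16

Setting ∂/∂a … = 0 gives: 195·a = -226.
Hence a = -226 / 195 ≈ -1.15897.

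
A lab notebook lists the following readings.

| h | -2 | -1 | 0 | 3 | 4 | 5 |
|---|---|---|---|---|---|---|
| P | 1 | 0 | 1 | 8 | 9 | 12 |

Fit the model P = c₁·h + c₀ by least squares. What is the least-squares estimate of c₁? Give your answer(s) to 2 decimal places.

Sums needed: Σh·h = 55, Σh = 9, Σ1 = 6.
For XᵀP: Σh·P = 118, ΣP = 31.
Eliminating c₀: 6·(row 1) − 9·(row 2) gives 249·c₁ = 6·118 − 9·31 = 429, so c₁ = 143/83.
Then c₀ = (31 − 9·(143/83))/6 = 643/249.

c₁ = 1.72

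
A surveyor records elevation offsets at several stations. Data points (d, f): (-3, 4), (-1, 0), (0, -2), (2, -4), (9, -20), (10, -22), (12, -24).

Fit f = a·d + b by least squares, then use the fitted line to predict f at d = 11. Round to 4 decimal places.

From the data, Σd·d = 339, Σd = 29, Σ1 = 7.
And Σd·f = -708, Σf = -68.
MᵀM·[a, b]ᵀ = Mᵀf becomes [[339, 29]; [29, 7]]·[a, b]ᵀ = [-708, -68]ᵀ.
det = 339·7 − 29² = 1532.
a = ((-708)·7 − 29·(-68))/1532 = -746/383; b = (339·(-68) − 29·(-708))/1532 = -630/383.
At d = 11: f̂ = (-746/383)·(11) + (-630/383)·(1) = -8836/383.

f̂ = -23.0705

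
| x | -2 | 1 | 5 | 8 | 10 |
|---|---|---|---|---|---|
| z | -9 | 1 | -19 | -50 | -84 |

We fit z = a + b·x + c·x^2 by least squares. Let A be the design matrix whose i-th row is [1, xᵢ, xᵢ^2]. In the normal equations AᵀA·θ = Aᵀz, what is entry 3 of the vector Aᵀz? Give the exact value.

-12110

Entry 3 ↔ basis x^2, so (Aᵀz)_{3} = Σᵢ (x^2)·zᵢ = (4)·(-9) + (1)·(1) + (25)·(-19) + (64)·(-50) + (100)·(-84) = -12110.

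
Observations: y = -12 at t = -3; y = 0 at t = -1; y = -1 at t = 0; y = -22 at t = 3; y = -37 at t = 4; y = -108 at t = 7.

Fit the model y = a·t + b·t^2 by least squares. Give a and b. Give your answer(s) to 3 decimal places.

a = -1.676, b = -1.954

Forming MᵀM = [[84, 406]; [406, 2820]] and Mᵀy = [-934, -6190]ᵀ gives MᵀM·[a, b]ᵀ = Mᵀy.
Eliminating b: 2820·(row 1) − 406·(row 2) gives 72044·a = 2820·(-934) − 406·(-6190) = -120740, so a = -30185/18011.
Then b = ((-6190) − 406·(-30185/18011))/2820 = -5027/2573.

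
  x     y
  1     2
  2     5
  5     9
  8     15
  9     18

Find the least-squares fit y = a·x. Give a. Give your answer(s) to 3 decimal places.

With design matrix M, MᵀM = [[175]] and Mᵀy = [339]ᵀ.
a = 339/175 = 1.93714.

a = 1.937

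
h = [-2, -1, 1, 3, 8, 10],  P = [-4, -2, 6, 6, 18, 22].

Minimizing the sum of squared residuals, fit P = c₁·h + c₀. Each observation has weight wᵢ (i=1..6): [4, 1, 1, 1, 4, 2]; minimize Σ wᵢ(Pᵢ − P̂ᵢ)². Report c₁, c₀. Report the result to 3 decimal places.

c₁ = 2.160, c₀ = 0.652

Normal-equation sums: Σwᵢ·h·h = 483, Σwᵢ·h = 47, Σwᵢ·1 = 13.
For AᵀWP: Σwᵢ·h·P = 1074, Σwᵢ·P = 110.
AᵀWA·[c₁, c₀]ᵀ = AᵀWP becomes [[483, 47]; [47, 13]]·[c₁, c₀]ᵀ = [1074, 110]ᵀ.
Determinant 483·13 − 47² = 4070.
c₁ = (1074·13 − 47·110)/4070 = 4396/2035; c₀ = (483·110 − 47·1074)/4070 = 1326/2035.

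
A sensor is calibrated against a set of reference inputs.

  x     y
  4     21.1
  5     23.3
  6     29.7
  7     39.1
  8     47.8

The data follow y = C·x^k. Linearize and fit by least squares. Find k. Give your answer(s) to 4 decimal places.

With ln yᵢ as the transformed response and ln xᵢ as the regressor:
AᵀA = [[15.8331, 8.8128]; [8.8128, 5]], rhs = [30.5457, 17.1220]ᵀ  (here Σln x = 8.8128, Σ(ln x)² = 15.8331, Σln y = 17.1220, Σln x·ln y = 30.5457).
Slope k = (n·Σln x·ln y − Σln x·Σln y)/(n·Σ(ln x)² − (Σln x)²) = (5·30.5457 − 8.8128·17.1220)/1.4995 = 1.22375; ln C = (Σln y − k·Σln x)/n = 1.26746.

k = 1.2237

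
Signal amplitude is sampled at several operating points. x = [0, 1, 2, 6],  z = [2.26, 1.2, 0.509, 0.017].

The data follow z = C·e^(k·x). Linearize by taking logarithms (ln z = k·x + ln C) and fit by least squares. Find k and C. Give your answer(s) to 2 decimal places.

k = -0.83, C = 2.52

Taking logs, ln z = k·x + ln C, so regress ln z on x.
Over the data: Σx = 9.0000, Σ(x)² = 41.0000, Σln z = -3.7522, Σx·ln z = -25.6155.
Normal system: [[41.0000, 9.0000]; [9.0000, 4]]·[k, ln C]ᵀ = [-25.6155, -3.7522]ᵀ.
Slope k = (n·Σx·ln z − Σx·Σln z)/(n·Σ(x)² − (Σx)²) = (4·-25.6155 − 9.0000·-3.7522)/83.0000 = -0.82762; ln C = (Σln z − k·Σx)/n = 0.92411, so C = exp(0.92411) = 2.51963.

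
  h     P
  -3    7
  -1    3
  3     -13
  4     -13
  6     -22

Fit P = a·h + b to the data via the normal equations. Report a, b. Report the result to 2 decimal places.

a = -3.26, b = -1.73

With design matrix A, AᵀA = [[71, 9]; [9, 5]] and AᵀP = [-247, -38]ᵀ.
det = 71·5 − 9² = 274.
a = ((-247)·5 − 9·(-38))/274 = -893/274; b = (71·(-38) − 9·(-247))/274 = -475/274.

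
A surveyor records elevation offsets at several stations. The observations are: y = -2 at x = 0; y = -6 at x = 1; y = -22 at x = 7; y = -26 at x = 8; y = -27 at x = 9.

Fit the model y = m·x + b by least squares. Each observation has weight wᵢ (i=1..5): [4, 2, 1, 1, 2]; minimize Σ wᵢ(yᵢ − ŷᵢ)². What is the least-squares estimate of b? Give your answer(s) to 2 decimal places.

From the data, Σwᵢ·x·x = 277, Σwᵢ·x = 35, Σwᵢ·1 = 10.
And Σwᵢ·x·y = -860, Σwᵢ·y = -122.
det = 277·10 − 35² = 1545.
m = ((-860)·10 − 35·(-122))/1545 = -866/309; b = (277·(-122) − 35·(-860))/1545 = -3694/1545.

b = -2.39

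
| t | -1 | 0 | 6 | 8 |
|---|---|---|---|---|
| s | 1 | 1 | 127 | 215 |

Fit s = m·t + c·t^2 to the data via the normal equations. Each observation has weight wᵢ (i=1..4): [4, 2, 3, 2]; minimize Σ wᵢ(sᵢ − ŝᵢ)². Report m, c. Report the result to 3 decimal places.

m = 3.021, c = 2.996

Forming XᵀWX = [[240, 1668]; [1668, 12084]] and XᵀWs = [5722, 41240]ᵀ gives XᵀWX·[m, c]ᵀ = XᵀWs.
det = 240·12084 − 1668² = 117936.
m = (5722·12084 − 1668·41240)/117936 = 707/234; c = (240·41240 − 1668·5722)/117936 = 701/234.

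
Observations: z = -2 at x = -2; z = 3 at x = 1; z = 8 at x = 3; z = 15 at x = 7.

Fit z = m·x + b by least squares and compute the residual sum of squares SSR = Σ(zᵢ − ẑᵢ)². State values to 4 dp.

Entries of AᵀA: Σx·x = 63, Σx = 9, Σ1 = 4.
For Aᵀz: Σx·z = 136, Σz = 24.
AᵀA·[m, b]ᵀ = Aᵀz becomes [[63, 9]; [9, 4]]·[m, b]ᵀ = [136, 24]ᵀ.
Eliminating b: 4·(row 1) − 9·(row 2) gives 171·m = 4·136 − 9·24 = 328, so m = 328/171.
Then b = (24 − 9·(328/171))/4 = 32/19.
Residuals: 26/171, -103/171, 32/57, -1/9; SSR = 122/171.

SSR = 0.7135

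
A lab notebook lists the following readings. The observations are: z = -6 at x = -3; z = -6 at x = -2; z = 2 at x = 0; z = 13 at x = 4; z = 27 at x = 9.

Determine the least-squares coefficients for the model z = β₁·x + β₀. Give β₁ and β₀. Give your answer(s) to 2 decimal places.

β₁ = 2.85, β₀ = 1.44

The normal equations are: 110·β₁ + 8·β₀ = 325;  8·β₁ + 5·β₀ = 30.
(Σx·x = 110, Σx = 8, Σ1 = 5, Σx·z = 325, Σz = 30.)
det = 110·5 − 8² = 486.
β₁ = (325·5 − 8·30)/486 = 1385/486; β₀ = (110·30 − 8·325)/486 = 350/243.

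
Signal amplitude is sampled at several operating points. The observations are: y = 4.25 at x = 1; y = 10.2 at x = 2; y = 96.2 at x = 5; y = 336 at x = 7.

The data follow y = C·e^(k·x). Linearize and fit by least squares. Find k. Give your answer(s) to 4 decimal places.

k = 0.7284

With ln yᵢ as the transformed response and xᵢ as the regressor:
Σx = 15.0000, Σ(x)² = 79.0000, Σln y = 14.1528, Σx·ln y = 69.6436.
Equations: 79.0000·k + 15.0000·ln C = 69.6436;  15.0000·k + 4·ln C = 14.1528.
Solving (det = 91.0000): k = 0.72837, ln C = 0.80682.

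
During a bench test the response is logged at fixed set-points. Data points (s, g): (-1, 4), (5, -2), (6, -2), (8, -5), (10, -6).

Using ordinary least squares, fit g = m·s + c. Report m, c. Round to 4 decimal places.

MᵀM·[m, c]ᵀ = Mᵀg reads: 226·m + 28·c = -126;  28·m + 5·c = -11.
(Σs·s = 226, Σs = 28, Σ1 = 5, Σs·g = -126, Σg = -11.)
det = 226·5 − 28² = 346.
m = ((-126)·5 − 28·(-11))/346 = -161/173; c = (226·(-11) − 28·(-126))/346 = 521/173.

m = -0.9306, c = 3.0116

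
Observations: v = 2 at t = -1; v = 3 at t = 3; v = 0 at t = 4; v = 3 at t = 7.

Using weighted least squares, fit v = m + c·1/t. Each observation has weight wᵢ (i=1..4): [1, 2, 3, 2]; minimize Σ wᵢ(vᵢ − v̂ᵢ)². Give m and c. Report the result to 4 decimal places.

m = 1.7735, c = -0.2679

AᵀWA·[m, c]ᵀ = AᵀWv reads: 8·m + (59/84)·c = 14;  (59/84)·m + (10235/7056)·c = 6/7.
(Σwᵢ·1 = 8, Σwᵢ·1/t = 59/84, Σwᵢ·1/t·1/t = 10235/7056, Σwᵢ·v = 14, Σwᵢ·1/t·v = 6/7.)
Eliminating c: (10235/7056)·(row 1) − (59/84)·(row 2) gives (8711/784)·m = (10235/7056)·14 − (59/84)·(6/7) = 69521/3528, so m = 139042/78399.
Then c = ((6/7) − (59/84)·(139042/78399))/(10235/7056) = -7000/26133.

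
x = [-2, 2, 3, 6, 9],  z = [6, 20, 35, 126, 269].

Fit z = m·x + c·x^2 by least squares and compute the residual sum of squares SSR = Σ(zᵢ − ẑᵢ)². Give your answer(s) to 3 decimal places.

AᵀA·[m, c]ᵀ = Aᵀz reads: 134·m + 972·c = 3310;  972·m + 7970·c = 26744.
(Σx·x = 134, Σx·x^2 = 972, Σx^2·x^2 = 7970, Σx·z = 3310, Σx^2·z = 26744.)
Δ = 134·7970 − 972² = 123196.
m = (3310·7970 − 972·26744)/123196 = 96383/30799; c = (134·26744 − 972·3310)/123196 = 91594/30799.
Residuals: 11184/30799, 56838/30799, -1870/1621, 4992/30799, -1630/30799; SSR = 150836/30799.

SSR = 4.897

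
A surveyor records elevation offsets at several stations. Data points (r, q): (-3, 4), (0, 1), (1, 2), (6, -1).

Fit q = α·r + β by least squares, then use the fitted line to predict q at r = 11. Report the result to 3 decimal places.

Setting ∂/∂α … = 0 gives: 46·α + 4·β = -16;  4·α + 4·β = 6.
Determinant 46·4 − 4² = 168.
α = ((-16)·4 − 4·6)/168 = -11/21; β = (46·6 − 4·(-16))/168 = 85/42.
At r = 11: q̂ = (-11/21)·(11) + (85/42)·(1) = -157/42.

q̂ = -3.738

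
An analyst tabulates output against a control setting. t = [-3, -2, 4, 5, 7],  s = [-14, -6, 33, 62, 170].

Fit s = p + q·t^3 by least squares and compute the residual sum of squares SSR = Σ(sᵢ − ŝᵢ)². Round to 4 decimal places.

Sums needed: Σ1 = 5, Σt^3 = 497, Σt^3·t^3 = 138163.
Moment sums: Σs = 245, Σt^3·s = 68598.
Determinant 5·138163 − 497² = 443806.
p = (245·138163 − 497·68598)/443806 = -243271/443806; q = (5·68598 − 497·245)/443806 = 221225/443806.
Residuals: 1531/221903, -649765/443806, 730469/443806, 53059/221903, -94942/221903; SSR = 2260235/443806.

SSR = 5.0928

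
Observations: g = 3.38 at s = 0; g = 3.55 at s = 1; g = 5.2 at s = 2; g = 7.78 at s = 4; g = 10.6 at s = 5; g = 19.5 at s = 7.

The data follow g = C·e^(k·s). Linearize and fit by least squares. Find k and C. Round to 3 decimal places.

k = 0.255, C = 3.035

Let Y = ln g. Fitting Y = k·s + ln C by least squares:
Over the data: Σs = 19.0000, Σ(s)² = 95.0000, Σln g = 11.5163, Σs·ln g = 45.3677.
Normal system: [[95.0000, 19.0000]; [19.0000, 6]]·[k, ln C]ᵀ = [45.3677, 11.5163]ᵀ.
Solving (det = 209.0000): k = 0.25548, ln C = 1.11035, so C = exp(1.11035) = 3.03543.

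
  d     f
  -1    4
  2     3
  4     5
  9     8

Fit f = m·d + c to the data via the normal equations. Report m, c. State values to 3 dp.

The normal equations are: 102·m + 14·c = 94;  14·m + 4·c = 20.
(Σd·d = 102, Σd = 14, Σ1 = 4, Σd·f = 94, Σf = 20.)
det = 102·4 − 14² = 212.
m = (94·4 − 14·20)/212 = 24/53; c = (102·20 − 14·94)/212 = 181/53.

m = 0.453, c = 3.415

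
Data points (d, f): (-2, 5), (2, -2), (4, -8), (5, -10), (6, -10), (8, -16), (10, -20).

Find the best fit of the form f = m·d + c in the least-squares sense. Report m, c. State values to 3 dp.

m = -2.102, c = 1.197

From the data, Σd·d = 249, Σd = 33, Σ1 = 7.
Moment sums: Σd·f = -484, Σf = -61.
Eliminating c: 7·(row 1) − 33·(row 2) gives 654·m = 7·(-484) − 33·(-61) = -1375, so m = -1375/654.
Then c = ((-61) − 33·(-1375/654))/7 = 261/218.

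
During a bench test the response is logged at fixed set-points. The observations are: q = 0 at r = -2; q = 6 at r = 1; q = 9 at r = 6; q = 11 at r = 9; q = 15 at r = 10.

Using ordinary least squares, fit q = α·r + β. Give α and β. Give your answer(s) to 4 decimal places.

α = 1.0506, β = 3.1573

Forming XᵀX = [[222, 24]; [24, 5]] and Xᵀq = [309, 41]ᵀ gives XᵀX·[α, β]ᵀ = Xᵀq.
Eliminating β: 5·(row 1) − 24·(row 2) gives 534·α = 5·309 − 24·41 = 561, so α = 187/178.
Then β = (41 − 24·(187/178))/5 = 281/89.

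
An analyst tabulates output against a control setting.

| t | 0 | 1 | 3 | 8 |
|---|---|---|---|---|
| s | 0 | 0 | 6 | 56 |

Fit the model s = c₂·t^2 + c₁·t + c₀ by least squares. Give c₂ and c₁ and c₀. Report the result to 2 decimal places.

Compute the Gram sums: Σt^2·t^2 = 4178, Σt^2·t = 540, Σt^2 = 74, Σt·t = 74, Σt = 12, Σ1 = 4.
Right-hand side: Σt^2·s = 3638, Σt·s = 466, Σs = 62.
XᵀX·[c₂, c₁, c₀]ᵀ = Xᵀs becomes [[4178, 540, 74]; [540, 74, 12]; [74, 12, 4]]·[c₂, c₁, c₀]ᵀ = [3638, 466, 62]ᵀ.
Solving the 3×3 system (Gaussian elimination) gives c₂ = 1, c₁ = -1, c₀ = 0.

c₂ = 1.00, c₁ = -1.00, c₀ = 0.00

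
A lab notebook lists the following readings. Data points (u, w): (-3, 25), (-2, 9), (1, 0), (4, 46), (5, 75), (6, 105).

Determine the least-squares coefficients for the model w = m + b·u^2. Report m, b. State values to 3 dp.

From the data, Σ1 = 6, Σu^2 = 91, Σu^2·u^2 = 2275.
Moment sums: Σw = 260, Σu^2·w = 6652.
Normal equations: [[6, 91]; [91, 2275]]·[m, b]ᵀ = [260, 6652]ᵀ.
Δ = 6·2275 − 91² = 5369.
m = (260·2275 − 91·6652)/5369 = -152/59; b = (6·6652 − 91·260)/5369 = 16252/5369.

m = -2.576, b = 3.027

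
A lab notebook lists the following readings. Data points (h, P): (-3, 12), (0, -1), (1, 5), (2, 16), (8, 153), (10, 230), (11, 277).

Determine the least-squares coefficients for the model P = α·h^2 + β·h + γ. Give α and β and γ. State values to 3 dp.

α = 2.039, β = 2.633, γ = 0.861

Normal-equation sums: Σh^2·h^2 = 28835, Σh^2·h = 2825, Σh^2 = 299, Σh·h = 299, Σh = 29, Σ1 = 7.
Moment sums: Σh^2·P = 66486, Σh·P = 6572, ΣP = 692.
Inverting the 3×3 Gram matrix, [α, β, γ]ᵀ = [636449/312162, 410984/156081, 89561/104054]ᵀ.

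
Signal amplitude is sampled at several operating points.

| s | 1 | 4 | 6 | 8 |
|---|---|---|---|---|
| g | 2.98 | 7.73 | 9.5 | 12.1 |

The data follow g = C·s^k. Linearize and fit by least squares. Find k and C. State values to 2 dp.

k = 0.67, C = 2.99

Linearized form: ln g = k·ln s + ln C. From the 4 transformed points,
Σln s = 5.2575, Σ(ln s)² = 9.4563, Σln g = 7.8815, Σln s·ln g = 12.0534.
Normal system: [[9.4563, 5.2575]; [5.2575, 4]]·[k, ln C]ᵀ = [12.0534, 7.8815]ᵀ.
Slope k = (n·Σln s·ln g − Σln s·Σln g)/(n·Σ(ln s)² − (Σln s)²) = (4·12.0534 − 5.2575·7.8815)/10.1839 = 0.66540; ln C = (Σln g − k·Σln s)/n = 1.09580, so C = exp(1.09580) = 2.99157.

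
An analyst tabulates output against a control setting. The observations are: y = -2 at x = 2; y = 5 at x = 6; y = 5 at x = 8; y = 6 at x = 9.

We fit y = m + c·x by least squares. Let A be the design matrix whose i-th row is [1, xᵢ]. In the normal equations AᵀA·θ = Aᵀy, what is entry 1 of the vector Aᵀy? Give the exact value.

Entry 1 ↔ basis 1, so (Aᵀy)_{1} = Σᵢ yᵢ = (1)·(-2) + (1)·(5) + (1)·(5) + (1)·(6) = 14.

14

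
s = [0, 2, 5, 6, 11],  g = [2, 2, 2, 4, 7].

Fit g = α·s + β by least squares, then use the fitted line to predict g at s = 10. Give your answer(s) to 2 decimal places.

ĝ = 5.85

Setting ∂/∂α … = 0 gives: 186·α + 24·β = 115;  24·α + 5·β = 17.
(Σs·s = 186, Σs = 24, Σ1 = 5, Σs·g = 115, Σg = 17.)
Determinant 186·5 − 24² = 354.
α = (115·5 − 24·17)/354 = 167/354; β = (186·17 − 24·115)/354 = 67/59.
At s = 10: ĝ = (167/354)·(10) + (67/59)·(1) = 1036/177.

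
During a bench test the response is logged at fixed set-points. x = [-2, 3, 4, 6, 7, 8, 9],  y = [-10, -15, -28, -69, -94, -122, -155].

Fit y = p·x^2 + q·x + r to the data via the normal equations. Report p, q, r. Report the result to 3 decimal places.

From the data, Σx^2·x^2 = 14707, Σx^2·x = 1883, Σx^2 = 259, Σx·x = 259, Σx = 35, Σ1 = 7.
Moment sums: Σx^2·y = -28076, Σx·y = -3580, Σy = -493.
Inverting the 3×3 Gram matrix, [p, q, r]ᵀ = [-145/72, 415/504, -2/63]ᵀ.

p = -2.014, q = 0.823, r = -0.032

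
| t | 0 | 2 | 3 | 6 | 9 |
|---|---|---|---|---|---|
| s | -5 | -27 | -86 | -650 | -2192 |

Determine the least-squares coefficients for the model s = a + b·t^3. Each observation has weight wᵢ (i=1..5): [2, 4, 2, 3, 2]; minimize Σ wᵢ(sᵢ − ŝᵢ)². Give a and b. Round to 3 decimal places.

a = -3.519, b = -3.001

Normal-equation sums: Σwᵢ·1 = 13, Σwᵢ·t^3 = 2192, Σwᵢ·t^3·t^3 = 1204564.
Moment sums: Σwᵢ·s = -6624, Σwᵢ·t^3·s = -3622644.
AᵀWA·[a, b]ᵀ = AᵀWs becomes [[13, 2192]; [2192, 1204564]]·[a, b]ᵀ = [-6624, -3622644]ᵀ.
Δ = 13·1204564 − 2192² = 10854468.
a = ((-6624)·1204564 − 2192·(-3622644))/10854468 = -1061008/301513; b = (13·(-3622644) − 2192·(-6624))/10854468 = -904849/301513.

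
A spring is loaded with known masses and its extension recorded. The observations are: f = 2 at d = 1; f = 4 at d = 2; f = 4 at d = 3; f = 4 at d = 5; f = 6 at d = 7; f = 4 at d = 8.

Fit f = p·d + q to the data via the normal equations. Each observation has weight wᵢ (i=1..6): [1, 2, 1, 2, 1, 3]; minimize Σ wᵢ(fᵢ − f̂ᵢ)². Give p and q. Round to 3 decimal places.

Forming MᵀWM = [[309, 49]; [49, 10]] and MᵀWf = [208, 40]ᵀ gives MᵀWM·[p, q]ᵀ = MᵀWf.
Eliminating q: 10·(row 1) − 49·(row 2) gives 689·p = 10·208 − 49·40 = 120, so p = 120/689.
Then q = (40 − 49·(120/689))/10 = 2168/689.

p = 0.174, q = 3.147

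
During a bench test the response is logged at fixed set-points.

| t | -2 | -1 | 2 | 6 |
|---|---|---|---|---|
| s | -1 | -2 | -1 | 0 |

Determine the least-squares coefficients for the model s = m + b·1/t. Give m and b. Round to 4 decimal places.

Sums needed: Σ1 = 4, Σ1/t = -5/6, Σ1/t·1/t = 55/36.
And Σs = -4, Σ1/t·s = 2.
Normal equations: [[4, -5/6]; [-5/6, 55/36]]·[m, b]ᵀ = [-4, 2]ᵀ.
Eliminating b: (55/36)·(row 1) − (-5/6)·(row 2) gives (65/12)·m = (55/36)·(-4) − (-5/6)·2 = -40/9, so m = -32/39.
Then b = (2 − (-5/6)·(-32/39))/(55/36) = 56/65.

m = -0.8205, b = 0.8615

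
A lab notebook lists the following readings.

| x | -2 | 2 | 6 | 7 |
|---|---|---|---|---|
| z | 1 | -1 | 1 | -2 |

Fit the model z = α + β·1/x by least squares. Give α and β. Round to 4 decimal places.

α = -0.0962, β = -1.9870

MᵀM·[α, β]ᵀ = Mᵀz reads: 4·α + (13/42)·β = -1;  (13/42)·α + (967/1764)·β = -47/42.
Eliminating β: (967/1764)·(row 1) − (13/42)·(row 2) gives (411/196)·α = (967/1764)·(-1) − (13/42)·(-47/42) = -89/441, so α = -356/3699.
Then β = ((-47/42) − (13/42)·(-356/3699))/(967/1764) = -2450/1233.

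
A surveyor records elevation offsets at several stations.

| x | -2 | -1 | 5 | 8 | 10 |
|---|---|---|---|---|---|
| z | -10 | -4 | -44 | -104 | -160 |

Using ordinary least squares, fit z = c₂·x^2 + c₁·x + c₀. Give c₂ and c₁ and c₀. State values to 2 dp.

Entries of AᵀA: Σx^2·x^2 = 14738, Σx^2·x = 1628, Σx^2 = 194, Σx·x = 194, Σx = 20, Σ1 = 5.
Right-hand side: Σx^2·z = -23800, Σx·z = -2628, Σz = -322.
Normal equations: [[14738, 1628, 194]; [1628, 194, 20]; [194, 20, 5]]·[c₂, c₁, c₀]ᵀ = [-23800, -2628, -322]ᵀ.
Solving the 3×3 system (Gaussian elimination) gives c₂ = -61354/40053, c₁ = -4086/13351, c₀ = -149846/40053.

c₂ = -1.53, c₁ = -0.31, c₀ = -3.74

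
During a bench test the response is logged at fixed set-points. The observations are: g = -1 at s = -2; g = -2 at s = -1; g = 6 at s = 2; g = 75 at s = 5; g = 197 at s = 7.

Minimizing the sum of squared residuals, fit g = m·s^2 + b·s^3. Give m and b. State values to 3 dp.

Forming AᵀA = [[3059, 19931]; [19931, 133403]] and Aᵀg = [11546, 77004]ᵀ gives AᵀA·[m, b]ᵀ = Aᵀg.
Δ = 3059·133403 − 19931² = 10835016.
m = (11546·133403 − 19931·77004)/10835016 = 2752157/5417508; b = (3059·77004 − 19931·11546)/10835016 = 142945/285132.

m = 0.508, b = 0.501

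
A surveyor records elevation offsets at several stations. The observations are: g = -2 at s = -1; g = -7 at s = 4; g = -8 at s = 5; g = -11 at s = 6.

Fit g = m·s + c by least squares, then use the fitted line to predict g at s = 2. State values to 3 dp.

ĝ = -5.241

Normal-equation sums: Σs·s = 78, Σs = 14, Σ1 = 4.
And Σs·g = -132, Σg = -28.
Determinant 78·4 − 14² = 116.
m = ((-132)·4 − 14·(-28))/116 = -34/29; c = (78·(-28) − 14·(-132))/116 = -84/29.
At s = 2: ĝ = (-34/29)·(2) + (-84/29)·(1) = -152/29.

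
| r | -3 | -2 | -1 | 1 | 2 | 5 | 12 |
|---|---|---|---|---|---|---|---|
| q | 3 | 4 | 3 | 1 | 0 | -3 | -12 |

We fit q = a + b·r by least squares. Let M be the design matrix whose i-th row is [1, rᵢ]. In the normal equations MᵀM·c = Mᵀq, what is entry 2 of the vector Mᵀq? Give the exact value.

Entry 2 ↔ basis r, so (Mᵀq)_{2} = Σᵢ (r)·qᵢ = (-3)·(3) + (-2)·(4) + (-1)·(3) + (1)·(1) + (2)·(0) + (5)·(-3) + (12)·(-12) = -178.

-178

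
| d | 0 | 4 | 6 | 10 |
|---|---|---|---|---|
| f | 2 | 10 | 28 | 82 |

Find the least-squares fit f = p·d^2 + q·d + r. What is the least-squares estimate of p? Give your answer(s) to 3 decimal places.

From the data, Σd^2·d^2 = 11552, Σd^2·d = 1280, Σd^2 = 152, Σd·d = 152, Σd = 20, Σ1 = 4.
Right-hand side: Σd^2·f = 9368, Σd·f = 1028, Σf = 122.
XᵀX·[p, q, r]ᵀ = Xᵀf becomes [[11552, 1280, 152]; [1280, 152, 20]; [152, 20, 4]]·[p, q, r]ᵀ = [9368, 1028, 122]ᵀ.
Row-reducing yields p = 23/24, q = -241/156, r = 47/26.

p = 0.958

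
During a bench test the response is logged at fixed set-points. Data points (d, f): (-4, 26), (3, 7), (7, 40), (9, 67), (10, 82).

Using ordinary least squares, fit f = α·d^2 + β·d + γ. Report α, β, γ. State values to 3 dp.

From the data, Σd^2·d^2 = 19299, Σd^2·d = 2035, Σd^2 = 255, Σd·d = 255, Σd = 25, Σ1 = 5.
Right-hand side: Σd^2·f = 16066, Σd·f = 1620, Σf = 222.
Row-reducing yields α = 11456/12031, β = -19775/12031, γ = 243977/60155.

α = 0.952, β = -1.644, γ = 4.056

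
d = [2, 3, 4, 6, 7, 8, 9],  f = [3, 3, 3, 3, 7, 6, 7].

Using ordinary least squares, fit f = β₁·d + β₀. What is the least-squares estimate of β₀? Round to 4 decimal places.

Compute the Gram sums: Σd·d = 259, Σd = 39, Σ1 = 7.
Moment sums: Σd·f = 205, Σf = 32.
XᵀX·[β₁, β₀]ᵀ = Xᵀf becomes [[259, 39]; [39, 7]]·[β₁, β₀]ᵀ = [205, 32]ᵀ.
det = 259·7 − 39² = 292.
β₁ = (205·7 − 39·32)/292 = 187/292; β₀ = (259·32 − 39·205)/292 = 293/292.

β₀ = 1.0034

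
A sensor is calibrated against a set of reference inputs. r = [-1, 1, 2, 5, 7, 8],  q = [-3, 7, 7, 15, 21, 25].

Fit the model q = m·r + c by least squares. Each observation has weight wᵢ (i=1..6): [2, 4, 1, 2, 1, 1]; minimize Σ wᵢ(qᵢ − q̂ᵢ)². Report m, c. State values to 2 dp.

XᵀWX·[m, c]ᵀ = XᵀWq reads: 173·m + 29·c = 545;  29·m + 11·c = 105.
Eliminating c: 11·(row 1) − 29·(row 2) gives 1062·m = 11·545 − 29·105 = 2950, so m = 25/9.
Then c = (105 − 29·(25/9))/11 = 20/9.

m = 2.78, c = 2.22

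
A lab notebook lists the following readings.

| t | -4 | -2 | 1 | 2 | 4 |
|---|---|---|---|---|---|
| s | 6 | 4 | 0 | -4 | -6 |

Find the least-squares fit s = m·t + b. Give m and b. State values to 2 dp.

Forming AᵀA = [[41, 1]; [1, 5]] and Aᵀs = [-64, 0]ᵀ gives AᵀA·[m, b]ᵀ = Aᵀs.
Eliminating b: 5·(row 1) − 1·(row 2) gives 204·m = 5·(-64) − 1·0 = -320, so m = -80/51.
Then b = (0 − 1·(-80/51))/5 = 16/51.

m = -1.57, b = 0.31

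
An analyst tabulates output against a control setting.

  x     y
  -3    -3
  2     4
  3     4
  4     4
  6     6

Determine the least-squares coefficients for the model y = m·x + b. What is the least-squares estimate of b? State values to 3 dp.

MᵀM·[m, b]ᵀ = Mᵀy reads: 74·m + 12·b = 81;  12·m + 5·b = 15.
Δ = 74·5 − 12² = 226.
m = (81·5 − 12·15)/226 = 225/226; b = (74·15 − 12·81)/226 = 69/113.

b = 0.611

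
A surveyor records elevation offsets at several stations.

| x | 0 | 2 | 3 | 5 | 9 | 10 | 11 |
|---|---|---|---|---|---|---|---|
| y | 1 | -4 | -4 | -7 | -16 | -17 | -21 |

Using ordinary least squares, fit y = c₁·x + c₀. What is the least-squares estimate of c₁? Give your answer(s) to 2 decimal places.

c₁ = -1.90

Forming AᵀA = [[340, 40]; [40, 7]] and Aᵀy = [-600, -68]ᵀ gives AᵀA·[c₁, c₀]ᵀ = Aᵀy.
Eliminating c₀: 7·(row 1) − 40·(row 2) gives 780·c₁ = 7·(-600) − 40·(-68) = -1480, so c₁ = -74/39.
Then c₀ = ((-68) − 40·(-74/39))/7 = 44/39.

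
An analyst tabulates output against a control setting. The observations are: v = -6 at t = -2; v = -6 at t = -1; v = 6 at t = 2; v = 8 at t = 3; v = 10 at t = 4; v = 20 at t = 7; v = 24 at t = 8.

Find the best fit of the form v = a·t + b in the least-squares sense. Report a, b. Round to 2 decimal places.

The normal system AᵀA·[a, b]ᵀ = Aᵀv is [[147, 21]; [21, 7]]·[a, b]ᵀ = [426, 56]ᵀ.
Eliminating b: 7·(row 1) − 21·(row 2) gives 588·a = 7·426 − 21·56 = 1806, so a = 43/14.
Then b = (56 − 21·(43/14))/7 = -17/14.

a = 3.07, b = -1.21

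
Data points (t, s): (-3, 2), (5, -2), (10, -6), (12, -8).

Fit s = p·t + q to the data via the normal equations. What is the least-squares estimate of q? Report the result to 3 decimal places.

Compute the Gram sums: Σt·t = 278, Σt = 24, Σ1 = 4.
Right-hand side: Σt·s = -172, Σs = -14.
AᵀA·[p, q]ᵀ = Aᵀs becomes [[278, 24]; [24, 4]]·[p, q]ᵀ = [-172, -14]ᵀ.
Δ = 278·4 − 24² = 536.
p = ((-172)·4 − 24·(-14))/536 = -44/67; q = (278·(-14) − 24·(-172))/536 = 59/134.

q = 0.440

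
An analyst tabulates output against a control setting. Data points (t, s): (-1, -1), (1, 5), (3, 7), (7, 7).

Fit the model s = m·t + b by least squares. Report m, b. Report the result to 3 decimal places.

With design matrix A, AᵀA = [[60, 10]; [10, 4]] and Aᵀs = [76, 18]ᵀ.
Determinant 60·4 − 10² = 140.
m = (76·4 − 10·18)/140 = 31/35; b = (60·18 − 10·76)/140 = 16/7.

m = 0.886, b = 2.286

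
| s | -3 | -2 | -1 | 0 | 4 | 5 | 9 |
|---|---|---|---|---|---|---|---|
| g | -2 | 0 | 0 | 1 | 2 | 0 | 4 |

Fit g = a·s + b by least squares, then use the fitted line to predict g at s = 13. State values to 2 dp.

ĝ = 4.76

The normal system MᵀM·[a, b]ᵀ = Mᵀg is [[136, 12]; [12, 7]]·[a, b]ᵀ = [50, 5]ᵀ.
det = 136·7 − 12² = 808.
a = (50·7 − 12·5)/808 = 145/404; b = (136·5 − 12·50)/808 = 10/101.
At s = 13: ĝ = (145/404)·(13) + (10/101)·(1) = 1925/404.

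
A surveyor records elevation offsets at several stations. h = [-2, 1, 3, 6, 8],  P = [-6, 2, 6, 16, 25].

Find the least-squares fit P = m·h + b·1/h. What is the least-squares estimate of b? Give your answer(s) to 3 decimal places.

b = -1.345

With design matrix M, MᵀM = [[114, 5]; [5, 809/576]] and MᵀP = [328, 307/24]ᵀ.
Δ = 114·(809/576) − 5² = 12971/96.
m = (328·(809/576) − 5·(307/24))/(12971/96) = 114256/38913; b = (114·(307/24) − 5·328)/(12971/96) = -17448/12971.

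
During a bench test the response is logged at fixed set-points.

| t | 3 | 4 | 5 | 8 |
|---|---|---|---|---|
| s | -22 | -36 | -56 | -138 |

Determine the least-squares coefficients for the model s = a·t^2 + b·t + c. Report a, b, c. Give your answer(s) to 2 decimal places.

a = -2.11, b = -0.04, c = -2.66

Entries of XᵀX: Σt^2·t^2 = 5058, Σt^2·t = 728, Σt^2 = 114, Σt·t = 114, Σt = 20, Σ1 = 4.
And Σt^2·s = -11006, Σt·s = -1594, Σs = -252.
Solving the 3×3 system (Gaussian elimination) gives a = -382/181, b = -7/181, c = -481/181.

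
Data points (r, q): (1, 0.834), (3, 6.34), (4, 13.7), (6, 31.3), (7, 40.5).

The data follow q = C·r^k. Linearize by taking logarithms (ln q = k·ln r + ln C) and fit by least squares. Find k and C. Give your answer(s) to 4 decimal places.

With ln qᵢ as the transformed response and ln rᵢ as the regressor:
Σln r = 6.2226, Σ(ln r)² = 10.1257, Σln q = 11.4277, Σln r·ln q = 19.0300.
Normal system: [[10.1257, 6.2226]; [6.2226, 5]]·[k, ln C]ᵀ = [19.0300, 11.4277]ᵀ.
Solving (det = 11.9082): k = 2.01882, ln C = -0.22692, so C = exp(-0.22692) = 0.79698.

k = 2.0188, C = 0.7970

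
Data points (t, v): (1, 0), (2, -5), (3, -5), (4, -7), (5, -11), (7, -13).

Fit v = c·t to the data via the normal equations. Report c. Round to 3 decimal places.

The normal equations are: 104·c = -199.
(Σt·t = 104, Σt·v = -199.)
Hence c = -199 / 104 ≈ -1.91346.

c = -1.913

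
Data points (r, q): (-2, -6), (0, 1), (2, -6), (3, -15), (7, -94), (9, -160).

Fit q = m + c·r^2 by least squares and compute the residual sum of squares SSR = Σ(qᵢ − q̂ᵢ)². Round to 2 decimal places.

Normal-equation sums: Σ1 = 6, Σr^2 = 147, Σr^2·r^2 = 9075.
For Aᵀq: Σq = -280, Σr^2·q = -17749.
So AᵀA·[m, c]ᵀ = Aᵀq: [[6, 147]; [147, 9075]]·[m, c]ᵀ = [-280, -17749]ᵀ.
Eliminating c: 9075·(row 1) − 147·(row 2) gives 32841·m = 9075·(-280) − 147·(-17749) = 68103, so m = 7567/3649.
Then c = ((-17749) − 147·(7567/3649))/9075 = -21778/10947.
Residuals: -31/267, -3918/3649, -31/267, 3032/3649, 15403/10947, -3401/3649; SSR = 51656/10947.

SSR = 4.72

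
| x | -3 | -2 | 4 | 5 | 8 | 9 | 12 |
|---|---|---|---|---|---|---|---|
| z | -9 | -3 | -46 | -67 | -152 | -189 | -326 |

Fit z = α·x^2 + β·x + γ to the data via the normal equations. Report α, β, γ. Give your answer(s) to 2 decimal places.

α = -1.99, β = -3.10, γ = -0.90

Compute the Gram sums: Σx^2·x^2 = 32371, Σx^2·x = 3123, Σx^2 = 343, Σx·x = 343, Σx = 33, Σ1 = 7.
Right-hand side: Σx^2·z = -74485, Σx·z = -7315, Σz = -792.
Solving the 3×3 system (Gaussian elimination) gives α = -4527155/2271858, β = -2344497/757286, γ = -1028012/1135929.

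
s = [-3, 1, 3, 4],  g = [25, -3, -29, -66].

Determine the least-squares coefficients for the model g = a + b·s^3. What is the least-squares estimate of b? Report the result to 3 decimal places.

Sums needed: Σ1 = 4, Σs^3 = 65, Σs^3·s^3 = 5555.
And Σg = -73, Σs^3·g = -5685.
So AᵀA·[a, b]ᵀ = Aᵀg: [[4, 65]; [65, 5555]]·[a, b]ᵀ = [-73, -5685]ᵀ.
det = 4·5555 − 65² = 17995.
a = ((-73)·5555 − 65·(-5685))/17995 = -2; b = (4·(-5685) − 65·(-73))/17995 = -1.

b = -1.000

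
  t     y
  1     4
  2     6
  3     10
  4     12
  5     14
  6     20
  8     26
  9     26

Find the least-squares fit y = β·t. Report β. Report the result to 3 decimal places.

The normal equations are: 236·β = 726.
(Σt·t = 236, Σt·y = 726.)
Hence β = 726 / 236 ≈ 3.07627.

β = 3.076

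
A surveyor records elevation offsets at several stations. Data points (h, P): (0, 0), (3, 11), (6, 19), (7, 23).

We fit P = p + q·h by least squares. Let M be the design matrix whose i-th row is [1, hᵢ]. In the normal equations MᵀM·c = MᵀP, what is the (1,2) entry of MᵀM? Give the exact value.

16

Row 1 ↔ basis 1, column 2 ↔ basis h, so (MᵀM)_{1,2} = Σᵢ h = (1)·(0) + (1)·(3) + (1)·(6) + (1)·(7) = 16.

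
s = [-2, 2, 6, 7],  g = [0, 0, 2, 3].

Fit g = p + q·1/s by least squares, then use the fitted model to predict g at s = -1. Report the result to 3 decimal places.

Sums needed: Σ1 = 4, Σ1/s = 13/42, Σ1/s·1/s = 967/1764.
For Xᵀg: Σg = 5, Σ1/s·g = 16/21.
Eliminating q: (967/1764)·(row 1) − (13/42)·(row 2) gives (411/196)·p = (967/1764)·5 − (13/42)·(16/21) = 491/196, so p = 491/411.
Then q = ((16/21) − (13/42)·(491/411))/(967/1764) = 98/137.
At s = -1: ĝ = (491/411)·(1) + (98/137)·(-1) = 197/411.

ĝ = 0.479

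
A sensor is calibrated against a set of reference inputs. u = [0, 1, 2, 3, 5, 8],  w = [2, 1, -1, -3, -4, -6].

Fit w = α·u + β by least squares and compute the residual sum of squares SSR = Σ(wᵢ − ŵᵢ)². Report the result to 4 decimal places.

SSR = 3.3307

Compute the Gram sums: Σu·u = 103, Σu = 19, Σ1 = 6.
For Aᵀw: Σu·w = -78, Σw = -11.
AᵀA·[α, β]ᵀ = Aᵀw becomes [[103, 19]; [19, 6]]·[α, β]ᵀ = [-78, -11]ᵀ.
det = 103·6 − 19² = 257.
α = ((-78)·6 − 19·(-11))/257 = -259/257; β = (103·(-11) − 19·(-78))/257 = 349/257.
Residuals: 165/257, 167/257, -88/257, -343/257, -82/257, 181/257; SSR = 856/257.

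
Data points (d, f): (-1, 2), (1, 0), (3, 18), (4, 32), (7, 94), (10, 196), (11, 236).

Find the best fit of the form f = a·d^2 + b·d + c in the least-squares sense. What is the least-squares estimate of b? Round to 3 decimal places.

b = -0.011

With design matrix X, XᵀX = [[27381, 2765, 297]; [2765, 297, 35]; [297, 35, 7]] and Xᵀf = [53438, 5394, 578]ᵀ.
Inverting the 3×3 Gram matrix, [a, b, c]ᵀ = [564240/288269, -3292/288269, -120654/288269]ᵀ.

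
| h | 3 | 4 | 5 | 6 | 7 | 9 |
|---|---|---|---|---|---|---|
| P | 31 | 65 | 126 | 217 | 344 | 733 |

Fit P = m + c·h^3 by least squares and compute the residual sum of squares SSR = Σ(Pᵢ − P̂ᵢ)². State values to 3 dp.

SSR = 10.279

Setting ∂/∂m … = 0 gives: 6·m + 1504·c = 1516;  1504·m + 716196·c = 719968.
(Σ1 = 6, Σh^3 = 1504, Σh^3·h^3 = 716196, ΣP = 1516, Σh^3·P = 719968.)
Eliminating c: 716196·(row 1) − 1504·(row 2) gives 2035160·m = 716196·1516 − 1504·719968 = 2921264, so m = 365158/254395.
Then c = (719968 − 1504·(365158/254395))/716196 = 254968/254395.
Residuals: 636951/254395, -29487/50879, -182388/254395, -234531/254395, -307302/254395, 46941/50879; SSR = 2614968/254395.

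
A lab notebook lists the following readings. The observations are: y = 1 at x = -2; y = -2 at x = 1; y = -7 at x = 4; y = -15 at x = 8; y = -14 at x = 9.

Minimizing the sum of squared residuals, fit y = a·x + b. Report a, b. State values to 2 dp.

a = -1.51, b = -1.35

Normal-equation sums: Σx·x = 166, Σx = 20, Σ1 = 5.
Moment sums: Σx·y = -278, Σy = -37.
Normal equations: [[166, 20]; [20, 5]]·[a, b]ᵀ = [-278, -37]ᵀ.
Determinant 166·5 − 20² = 430.
a = ((-278)·5 − 20·(-37))/430 = -65/43; b = (166·(-37) − 20·(-278))/430 = -291/215.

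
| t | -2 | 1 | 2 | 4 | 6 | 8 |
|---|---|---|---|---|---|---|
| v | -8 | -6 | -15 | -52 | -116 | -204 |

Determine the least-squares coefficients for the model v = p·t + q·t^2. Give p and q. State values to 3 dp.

Normal-equation sums: Σt·t = 125, Σt·t^2 = 793, Σt^2·t^2 = 5681.
For Xᵀv: Σt·v = -2556, Σt^2·v = -18162.
Normal equations: [[125, 793]; [793, 5681]]·[p, q]ᵀ = [-2556, -18162]ᵀ.
Eliminating q: 5681·(row 1) − 793·(row 2) gives 81276·p = 5681·(-2556) − 793·(-18162) = -118170, so p = -1515/1042.
Then q = ((-18162) − 793·(-1515/1042))/5681 = -40557/13546.

p = -1.454, q = -2.994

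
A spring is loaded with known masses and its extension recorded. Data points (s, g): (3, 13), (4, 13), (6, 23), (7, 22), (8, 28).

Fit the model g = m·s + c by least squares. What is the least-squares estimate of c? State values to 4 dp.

Sums needed: Σs·s = 174, Σs = 28, Σ1 = 5.
And Σs·g = 607, Σg = 99.
So XᵀX·[m, c]ᵀ = Xᵀg: [[174, 28]; [28, 5]]·[m, c]ᵀ = [607, 99]ᵀ.
Eliminating c: 5·(row 1) − 28·(row 2) gives 86·m = 5·607 − 28·99 = 263, so m = 263/86.
Then c = (99 − 28·(263/86))/5 = 115/43.

c = 2.6744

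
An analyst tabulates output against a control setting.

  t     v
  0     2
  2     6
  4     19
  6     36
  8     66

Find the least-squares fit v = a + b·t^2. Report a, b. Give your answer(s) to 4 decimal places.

XᵀX·[a, b]ᵀ = Xᵀv reads: 5·a + 120·b = 129;  120·a + 5664·b = 5848.
det = 5·5664 − 120² = 13920.
a = (129·5664 − 120·5848)/13920 = 301/145; b = (5·5848 − 120·129)/13920 = 86/87.

a = 2.0759, b = 0.9885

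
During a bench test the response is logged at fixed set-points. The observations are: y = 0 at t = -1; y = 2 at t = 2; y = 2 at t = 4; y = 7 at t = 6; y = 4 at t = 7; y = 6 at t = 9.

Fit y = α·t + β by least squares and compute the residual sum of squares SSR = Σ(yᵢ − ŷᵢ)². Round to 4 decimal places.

SSR = 9.2061

From the data, Σt·t = 187, Σt = 27, Σ1 = 6.
For Xᵀy: Σt·y = 136, Σy = 21.
Normal equations: [[187, 27]; [27, 6]]·[α, β]ᵀ = [136, 21]ᵀ.
Determinant 187·6 − 27² = 393.
α = (136·6 − 27·21)/393 = 83/131; β = (187·21 − 27·136)/393 = 85/131.
Residuals: -2/131, 11/131, -155/131, 334/131, -142/131, -46/131; SSR = 1206/131.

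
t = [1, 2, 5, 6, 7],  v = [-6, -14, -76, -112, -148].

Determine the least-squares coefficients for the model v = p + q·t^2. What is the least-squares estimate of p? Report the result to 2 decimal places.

p = -2.53

Entries of AᵀA: Σ1 = 5, Σt^2 = 115, Σt^2·t^2 = 4339.
Moment sums: Σv = -356, Σt^2·v = -13246.
So AᵀA·[p, q]ᵀ = Aᵀv: [[5, 115]; [115, 4339]]·[p, q]ᵀ = [-356, -13246]ᵀ.
det = 5·4339 − 115² = 8470.
p = ((-356)·4339 − 115·(-13246))/8470 = -10697/4235; q = (5·(-13246) − 115·(-356))/8470 = -2529/847.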